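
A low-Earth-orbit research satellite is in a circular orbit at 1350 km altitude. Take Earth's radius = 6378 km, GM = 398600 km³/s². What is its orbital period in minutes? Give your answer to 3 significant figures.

113 min

Semi-major axis a = 6378 + 1350 = 7728 km. Period T = 2π√(a³/μ) = 2π√(7728³/398600) = 6761.0 s = 112.68 min.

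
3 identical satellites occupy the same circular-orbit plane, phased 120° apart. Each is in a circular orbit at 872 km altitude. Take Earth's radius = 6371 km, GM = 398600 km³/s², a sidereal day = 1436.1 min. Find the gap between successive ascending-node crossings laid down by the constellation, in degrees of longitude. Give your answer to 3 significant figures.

Semi-major axis a = 6371 + 872 = 7243 km. Period T = 2π√(a³/μ) = 2π√(7243³/398600) = 6134.6 s = 102.24 min.
Single-satellite node shift = (6134.6/86166) × 360° = 25.63°.
With 3 satellites evenly phased, successive equator crossings are 25.63/3 = 8.543° apart.

8.54°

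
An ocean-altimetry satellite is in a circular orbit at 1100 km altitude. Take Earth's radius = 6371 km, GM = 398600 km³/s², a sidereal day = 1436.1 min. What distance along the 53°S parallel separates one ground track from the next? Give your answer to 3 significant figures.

1800 km

Semi-major axis a = 6371 + 1100 = 7471 km. Period T = 2π√(a³/μ) = 2π√(7471³/398600) = 6426.6 s = 107.11 min.
Node shift per orbit = (6426.6/86166) × 360° = 26.85°.
Equatorial spacing = 26.85 × 111.2 km/° = 2986 km.
At 53° latitude, spacing = 2986 × cos(53°) = 1797 km.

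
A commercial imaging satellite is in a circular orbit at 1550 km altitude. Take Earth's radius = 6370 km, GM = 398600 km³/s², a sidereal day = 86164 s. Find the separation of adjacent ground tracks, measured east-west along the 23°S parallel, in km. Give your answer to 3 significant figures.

Semi-major axis a = 6370 + 1550 = 7920 km. Period T = 2π√(a³/μ) = 2π√(7920³/398600) = 7014.5 s = 116.91 min.
Node shift per orbit = (7014.5/86164) × 360° = 29.31°.
Equatorial spacing = 29.31 × 111.2 km/° = 3258 km.
At 23° latitude, spacing = 3258 × cos(23°) = 2999 km.

3000 km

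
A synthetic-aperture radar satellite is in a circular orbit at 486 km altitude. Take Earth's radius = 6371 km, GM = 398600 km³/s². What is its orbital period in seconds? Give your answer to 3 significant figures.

5650 seconds

Semi-major axis a = 6371 + 486 = 6857 km. Period T = 2π√(a³/μ) = 2π√(6857³/398600) = 5650.8 s = 94.18 min.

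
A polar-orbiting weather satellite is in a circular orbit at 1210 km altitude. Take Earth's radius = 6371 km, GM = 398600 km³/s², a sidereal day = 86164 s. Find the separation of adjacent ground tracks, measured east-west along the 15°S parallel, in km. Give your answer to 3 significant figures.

Semi-major axis a = 6371 + 1210 = 7581 km. Period T = 2π√(a³/μ) = 2π√(7581³/398600) = 6569.0 s = 109.48 min.
Node shift per orbit = (6569.0/86164) × 360° = 27.45°.
Equatorial spacing = 27.45 × 111.2 km/° = 3052 km.
At 15° latitude, spacing = 3052 × cos(15°) = 2948 km.

2950 km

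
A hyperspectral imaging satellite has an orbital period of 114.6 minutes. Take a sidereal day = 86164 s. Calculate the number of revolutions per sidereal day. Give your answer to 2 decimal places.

T = 114.6 min = 6876.0 s.
Orbits per sidereal day = 86164 / 6876.0 = 12.531.

12.53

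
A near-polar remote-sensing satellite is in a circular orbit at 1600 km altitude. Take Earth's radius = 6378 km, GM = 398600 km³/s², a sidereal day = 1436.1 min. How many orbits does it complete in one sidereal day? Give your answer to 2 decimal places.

Semi-major axis a = 6378 + 1600 = 7978 km. Period T = 2π√(a³/μ) = 2π√(7978³/398600) = 7091.7 s = 118.20 min.
Orbits per sidereal day = 86166 / 7091.7 = 12.150.

12.15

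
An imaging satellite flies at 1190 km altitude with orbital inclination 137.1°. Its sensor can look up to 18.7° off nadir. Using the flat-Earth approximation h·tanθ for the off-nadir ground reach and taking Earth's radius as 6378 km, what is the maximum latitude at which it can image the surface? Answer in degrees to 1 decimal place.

Retrograde orbit: the ground track reaches ±(180° − i) = ±(180 − 137.1) = ±42.9°.
Sensor half-swath on the ground ≈ 1190·tan(18.7°) = 403 km = 3.62° of latitude.
Maximum observable latitude ≈ 42.9 + 3.62 = 46.5°.

46.5°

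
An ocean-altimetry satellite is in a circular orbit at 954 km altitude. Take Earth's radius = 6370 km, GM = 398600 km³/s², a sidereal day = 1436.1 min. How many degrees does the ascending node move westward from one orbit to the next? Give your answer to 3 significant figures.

Semi-major axis a = 6370 + 954 = 7324 km. Period T = 2π√(a³/μ) = 2π√(7324³/398600) = 6237.8 s = 103.96 min.
During one orbit Earth rotates (6237.8 / 86166) × 360° = 26.06°.

26.1°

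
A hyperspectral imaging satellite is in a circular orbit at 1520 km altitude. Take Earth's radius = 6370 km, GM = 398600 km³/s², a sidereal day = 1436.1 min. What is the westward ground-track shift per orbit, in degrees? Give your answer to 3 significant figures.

29.1°

Semi-major axis a = 6370 + 1520 = 7890 km. Period T = 2π√(a³/μ) = 2π√(7890³/398600) = 6974.7 s = 116.25 min.
During one orbit Earth rotates (6974.7 / 86166) × 360° = 29.14°.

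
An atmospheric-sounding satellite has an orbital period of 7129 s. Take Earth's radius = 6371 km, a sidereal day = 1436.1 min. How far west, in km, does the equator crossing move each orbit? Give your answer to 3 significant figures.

3310 km

During one orbit Earth rotates (7129.0 / 86166) × 360° = 29.78°.
At the equator that is 29.78° × (2π·6371/360) km/° = 29.78 × 111.2 = 3312 km.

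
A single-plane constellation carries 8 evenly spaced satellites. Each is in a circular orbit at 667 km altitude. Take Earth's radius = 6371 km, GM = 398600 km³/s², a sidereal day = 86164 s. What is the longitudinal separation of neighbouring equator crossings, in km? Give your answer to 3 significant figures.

341 km

Semi-major axis a = 6371 + 667 = 7038 km. Period T = 2π√(a³/μ) = 2π√(7038³/398600) = 5876.0 s = 97.93 min.
Single-satellite node shift = (5876.0/86164) × 360° = 24.55°.
With 8 satellites evenly phased, successive equator crossings are 24.55/8 = 3.069° apart.
That is 3.069 × 111.2 = 341 km at the equator.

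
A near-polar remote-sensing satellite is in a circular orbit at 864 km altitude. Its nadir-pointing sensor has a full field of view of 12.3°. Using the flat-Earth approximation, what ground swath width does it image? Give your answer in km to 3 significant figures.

186 km

Half-angle = 12.3°/2 = 6.15°.
Swath width ≈ 2h·tan(θ/2) = 2 × 864 × tan(6.15°) = 186.2 km.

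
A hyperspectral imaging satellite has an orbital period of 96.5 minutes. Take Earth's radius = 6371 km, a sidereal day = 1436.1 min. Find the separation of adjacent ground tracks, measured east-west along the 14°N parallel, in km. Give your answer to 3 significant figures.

T = 96.5 min = 5790.0 s.
Node shift per orbit = (5790.0/86166) × 360° = 24.19°.
Equatorial spacing = 24.19 × 111.2 km/° = 2690 km.
At 14° latitude, spacing = 2690 × cos(14°) = 2610 km.

2610 km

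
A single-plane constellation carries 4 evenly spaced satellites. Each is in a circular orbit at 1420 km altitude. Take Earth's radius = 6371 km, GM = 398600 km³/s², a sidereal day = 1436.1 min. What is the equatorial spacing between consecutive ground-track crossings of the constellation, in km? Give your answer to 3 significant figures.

Semi-major axis a = 6371 + 1420 = 7791 km. Period T = 2π√(a³/μ) = 2π√(7791³/398600) = 6843.9 s = 114.06 min.
Single-satellite node shift = (6843.9/86166) × 360° = 28.59°.
With 4 satellites evenly phased, successive equator crossings are 28.59/4 = 7.148° apart.
That is 7.148 × 111.2 = 795 km at the equator.

795 km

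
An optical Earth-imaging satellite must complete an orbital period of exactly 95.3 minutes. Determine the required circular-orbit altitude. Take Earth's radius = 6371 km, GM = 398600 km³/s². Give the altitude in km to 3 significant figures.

540 km

T = 95.3 min = 5718.0 s.
From T = 2π√(a³/μ): a = (μ T²/4π²)^(1/3) = (398600 × 5718.0² / 4π²)^(1/3) = 6911 km.
Altitude h = a − R = 6911 − 6371 = 540 km.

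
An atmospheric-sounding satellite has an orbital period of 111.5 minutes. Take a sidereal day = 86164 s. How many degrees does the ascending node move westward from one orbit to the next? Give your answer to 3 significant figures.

T = 111.5 min = 6690.0 s.
During one orbit Earth rotates (6690.0 / 86164) × 360° = 27.95°.

28.0°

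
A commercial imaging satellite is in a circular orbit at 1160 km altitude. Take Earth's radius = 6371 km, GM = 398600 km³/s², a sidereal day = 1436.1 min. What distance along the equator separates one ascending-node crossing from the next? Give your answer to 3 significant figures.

Semi-major axis a = 6371 + 1160 = 7531 km. Period T = 2π√(a³/μ) = 2π√(7531³/398600) = 6504.1 s = 108.40 min.
During one orbit Earth rotates (6504.1 / 86166) × 360° = 27.17°.
At the equator that is 27.17° × (2π·6371/360) km/° = 27.17 × 111.2 = 3022 km.

3020 km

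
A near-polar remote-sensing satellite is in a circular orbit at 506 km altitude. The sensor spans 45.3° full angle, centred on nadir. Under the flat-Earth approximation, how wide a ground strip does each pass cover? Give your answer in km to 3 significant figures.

422 km

Half-angle = 45.3°/2 = 22.65°.
Swath width ≈ 2h·tan(θ/2) = 2 × 506 × tan(22.65°) = 422.3 km.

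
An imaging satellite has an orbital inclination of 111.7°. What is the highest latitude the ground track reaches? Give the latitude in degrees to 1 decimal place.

Retrograde orbit: the ground track reaches ±(180° − i) = ±(180 − 111.7) = ±68.3°.

68.3°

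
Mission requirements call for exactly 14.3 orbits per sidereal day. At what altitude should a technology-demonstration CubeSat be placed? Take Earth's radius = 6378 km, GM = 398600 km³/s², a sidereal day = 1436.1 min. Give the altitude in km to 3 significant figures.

Required period T = 86166 / 14.3 = 6025.6 s.
From T = 2π√(a³/μ): a = (μ T²/4π²)^(1/3) = (398600 × 6025.6² / 4π²)^(1/3) = 7157 km.
Altitude h = a − R = 7157 − 6378 = 779 km.

779 km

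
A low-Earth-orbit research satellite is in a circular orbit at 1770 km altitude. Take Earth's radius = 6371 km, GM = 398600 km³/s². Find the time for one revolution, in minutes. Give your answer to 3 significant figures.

Semi-major axis a = 6371 + 1770 = 8141 km. Period T = 2π√(a³/μ) = 2π√(8141³/398600) = 7310.2 s = 121.84 min.

122 min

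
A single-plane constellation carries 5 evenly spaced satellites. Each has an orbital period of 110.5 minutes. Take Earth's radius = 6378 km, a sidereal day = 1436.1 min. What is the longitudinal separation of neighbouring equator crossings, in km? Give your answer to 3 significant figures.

617 km

T = 110.5 min = 6630.0 s.
Single-satellite node shift = (6630.0/86166) × 360° = 27.70°.
With 5 satellites evenly phased, successive equator crossings are 27.70/5 = 5.540° apart.
That is 5.540 × 111.3 = 617 km at the equator.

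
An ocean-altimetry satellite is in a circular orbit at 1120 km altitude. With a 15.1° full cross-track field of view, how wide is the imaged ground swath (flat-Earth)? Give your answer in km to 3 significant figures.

Half-angle = 15.1°/2 = 7.55°.
Swath width ≈ 2h·tan(θ/2) = 2 × 1120 × tan(7.55°) = 296.9 km.

297 km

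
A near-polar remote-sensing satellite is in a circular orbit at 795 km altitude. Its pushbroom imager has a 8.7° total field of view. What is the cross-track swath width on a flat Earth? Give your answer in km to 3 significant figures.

Half-angle = 8.7°/2 = 4.35°.
Swath width ≈ 2h·tan(θ/2) = 2 × 795 × tan(4.35°) = 120.9 km.

121 km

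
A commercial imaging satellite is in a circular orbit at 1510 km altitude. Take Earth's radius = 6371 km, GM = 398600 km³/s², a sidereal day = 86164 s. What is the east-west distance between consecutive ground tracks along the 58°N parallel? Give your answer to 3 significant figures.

Semi-major axis a = 6371 + 1510 = 7881 km. Period T = 2π√(a³/μ) = 2π√(7881³/398600) = 6962.8 s = 116.05 min.
Node shift per orbit = (6962.8/86164) × 360° = 29.09°.
Equatorial spacing = 29.09 × 111.2 km/° = 3235 km.
At 58° latitude, spacing = 3235 × cos(58°) = 1714 km.

1710 km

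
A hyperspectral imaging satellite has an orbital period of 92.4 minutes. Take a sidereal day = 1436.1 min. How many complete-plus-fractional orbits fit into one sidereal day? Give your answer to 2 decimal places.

15.54

T = 92.4 min = 5544.0 s.
Orbits per sidereal day = 86166 / 5544.0 = 15.542.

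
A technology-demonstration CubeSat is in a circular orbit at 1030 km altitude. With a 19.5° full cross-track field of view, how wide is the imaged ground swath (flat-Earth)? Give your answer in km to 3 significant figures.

Half-angle = 19.5°/2 = 9.75°.
Swath width ≈ 2h·tan(θ/2) = 2 × 1030 × tan(9.75°) = 354.0 km.

354 km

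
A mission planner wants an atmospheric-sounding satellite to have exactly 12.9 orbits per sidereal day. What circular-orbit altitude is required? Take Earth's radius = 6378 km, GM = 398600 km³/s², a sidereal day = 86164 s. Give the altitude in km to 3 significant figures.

1290 km

Required period T = 86164 / 12.9 = 6679.4 s.
From T = 2π√(a³/μ): a = (μ T²/4π²)^(1/3) = (398600 × 6679.4² / 4π²)^(1/3) = 7666 km.
Altitude h = a − R = 7666 − 6378 = 1288 km.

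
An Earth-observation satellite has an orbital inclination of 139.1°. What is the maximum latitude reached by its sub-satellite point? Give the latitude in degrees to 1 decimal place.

40.9°

Retrograde orbit: the ground track reaches ±(180° − i) = ±(180 − 139.1) = ±40.9°.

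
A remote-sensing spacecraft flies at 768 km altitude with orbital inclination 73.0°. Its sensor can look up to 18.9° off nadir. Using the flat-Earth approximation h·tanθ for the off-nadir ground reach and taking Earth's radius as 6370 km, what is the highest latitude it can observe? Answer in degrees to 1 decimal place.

75.4°

For a prograde orbit the ground track reaches latitude ±i = ±73.0°.
Sensor half-swath on the ground ≈ 768·tan(18.9°) = 263 km = 2.37° of latitude.
Maximum observable latitude ≈ 73.0 + 2.37 = 75.4°.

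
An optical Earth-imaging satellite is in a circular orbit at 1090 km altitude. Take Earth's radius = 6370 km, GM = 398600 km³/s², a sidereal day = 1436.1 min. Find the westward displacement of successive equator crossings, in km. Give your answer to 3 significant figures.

2980 km

Semi-major axis a = 6370 + 1090 = 7460 km. Period T = 2π√(a³/μ) = 2π√(7460³/398600) = 6412.4 s = 106.87 min.
During one orbit Earth rotates (6412.4 / 86166) × 360° = 26.79°.
At the equator that is 26.79° × (2π·6370/360) km/° = 26.79 × 111.2 = 2979 km.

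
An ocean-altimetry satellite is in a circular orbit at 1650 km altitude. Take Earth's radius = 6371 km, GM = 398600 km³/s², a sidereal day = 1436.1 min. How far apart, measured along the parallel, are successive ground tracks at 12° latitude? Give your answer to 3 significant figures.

Semi-major axis a = 6371 + 1650 = 8021 km. Period T = 2π√(a³/μ) = 2π√(8021³/398600) = 7149.1 s = 119.15 min.
Node shift per orbit = (7149.1/86166) × 360° = 29.87°.
Equatorial spacing = 29.87 × 111.2 km/° = 3321 km.
At 12° latitude, spacing = 3321 × cos(12°) = 3249 km.

3250 km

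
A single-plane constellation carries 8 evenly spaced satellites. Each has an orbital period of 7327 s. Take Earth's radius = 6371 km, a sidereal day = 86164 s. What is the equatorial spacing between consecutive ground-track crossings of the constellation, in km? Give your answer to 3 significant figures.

425 km

Single-satellite node shift = (7327.0/86164) × 360° = 30.61°.
With 8 satellites evenly phased, successive equator crossings are 30.61/8 = 3.827° apart.
That is 3.827 × 111.2 = 425 km at the equator.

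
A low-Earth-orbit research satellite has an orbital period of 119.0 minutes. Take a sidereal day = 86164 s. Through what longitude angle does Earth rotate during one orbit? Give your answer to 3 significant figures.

T = 119.0 min = 7140.0 s.
During one orbit Earth rotates (7140.0 / 86164) × 360° = 29.83°.

29.8°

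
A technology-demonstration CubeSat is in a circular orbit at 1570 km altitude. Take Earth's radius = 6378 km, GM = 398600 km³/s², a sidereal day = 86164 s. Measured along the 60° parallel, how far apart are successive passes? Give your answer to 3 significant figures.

Semi-major axis a = 6378 + 1570 = 7948 km. Period T = 2π√(a³/μ) = 2π√(7948³/398600) = 7051.8 s = 117.53 min.
Node shift per orbit = (7051.8/86164) × 360° = 29.46°.
Equatorial spacing = 29.46 × 111.3 km/° = 3280 km.
At 60° latitude, spacing = 3280 × cos(60°) = 1640 km.

1640 km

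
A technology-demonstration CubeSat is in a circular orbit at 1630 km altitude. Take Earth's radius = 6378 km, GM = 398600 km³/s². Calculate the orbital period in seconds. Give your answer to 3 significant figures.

7130 seconds

Semi-major axis a = 6378 + 1630 = 8008 km. Period T = 2π√(a³/μ) = 2π√(8008³/398600) = 7131.8 s = 118.86 min.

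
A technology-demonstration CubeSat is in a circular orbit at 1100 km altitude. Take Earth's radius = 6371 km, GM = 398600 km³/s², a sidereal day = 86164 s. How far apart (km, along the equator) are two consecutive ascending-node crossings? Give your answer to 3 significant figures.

2990 km

Semi-major axis a = 6371 + 1100 = 7471 km. Period T = 2π√(a³/μ) = 2π√(7471³/398600) = 6426.6 s = 107.11 min.
During one orbit Earth rotates (6426.6 / 86164) × 360° = 26.85°.
At the equator that is 26.85° × (2π·6371/360) km/° = 26.85 × 111.2 = 2986 km.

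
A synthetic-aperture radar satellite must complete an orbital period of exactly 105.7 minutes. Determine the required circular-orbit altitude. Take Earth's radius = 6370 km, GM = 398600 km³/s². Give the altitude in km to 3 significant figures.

1040 km

T = 105.7 min = 6342.0 s.
From T = 2π√(a³/μ): a = (μ T²/4π²)^(1/3) = (398600 × 6342.0² / 4π²)^(1/3) = 7405 km.
Altitude h = a − R = 7405 − 6370 = 1035 km.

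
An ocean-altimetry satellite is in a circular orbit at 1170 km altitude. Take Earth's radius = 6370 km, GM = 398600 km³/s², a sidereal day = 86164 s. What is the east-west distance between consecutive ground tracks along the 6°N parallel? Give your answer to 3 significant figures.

3010 km

Semi-major axis a = 6370 + 1170 = 7540 km. Period T = 2π√(a³/μ) = 2π√(7540³/398600) = 6515.8 s = 108.60 min.
Node shift per orbit = (6515.8/86164) × 360° = 27.22°.
Equatorial spacing = 27.22 × 111.2 km/° = 3027 km.
At 6° latitude, spacing = 3027 × cos(6°) = 3010 km.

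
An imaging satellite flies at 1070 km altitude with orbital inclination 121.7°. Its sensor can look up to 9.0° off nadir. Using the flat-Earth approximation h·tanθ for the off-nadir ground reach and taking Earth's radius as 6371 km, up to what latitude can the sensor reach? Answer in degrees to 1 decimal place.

59.8°

Retrograde orbit: the ground track reaches ±(180° − i) = ±(180 − 121.7) = ±58.3°.
Sensor half-swath on the ground ≈ 1070·tan(9.0°) = 169 km = 1.52° of latitude.
Maximum observable latitude ≈ 58.3 + 1.52 = 59.8°.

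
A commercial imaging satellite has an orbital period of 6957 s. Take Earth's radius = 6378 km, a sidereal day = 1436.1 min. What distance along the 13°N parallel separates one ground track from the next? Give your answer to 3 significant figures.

Node shift per orbit = (6957.0/86166) × 360° = 29.07°.
Equatorial spacing = 29.07 × 111.3 km/° = 3236 km.
At 13° latitude, spacing = 3236 × cos(13°) = 3153 km.

3150 km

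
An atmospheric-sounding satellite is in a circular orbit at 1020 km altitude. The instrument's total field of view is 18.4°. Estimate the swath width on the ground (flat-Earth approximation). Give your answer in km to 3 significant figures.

Half-angle = 18.4°/2 = 9.2°.
Swath width ≈ 2h·tan(θ/2) = 2 × 1020 × tan(9.2°) = 330.4 km.

330 km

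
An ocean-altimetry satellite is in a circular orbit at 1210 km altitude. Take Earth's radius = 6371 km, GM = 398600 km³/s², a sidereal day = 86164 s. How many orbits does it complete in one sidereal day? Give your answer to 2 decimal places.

13.12

Semi-major axis a = 6371 + 1210 = 7581 km. Period T = 2π√(a³/μ) = 2π√(7581³/398600) = 6569.0 s = 109.48 min.
Orbits per sidereal day = 86164 / 6569.0 = 13.117.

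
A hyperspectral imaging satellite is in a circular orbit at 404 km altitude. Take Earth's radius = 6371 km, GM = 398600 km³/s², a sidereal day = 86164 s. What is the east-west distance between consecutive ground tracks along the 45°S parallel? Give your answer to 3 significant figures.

Semi-major axis a = 6371 + 404 = 6775 km. Period T = 2π√(a³/μ) = 2π√(6775³/398600) = 5549.8 s = 92.50 min.
Node shift per orbit = (5549.8/86164) × 360° = 23.19°.
Equatorial spacing = 23.19 × 111.2 km/° = 2578 km.
At 45° latitude, spacing = 2578 × cos(45°) = 1823 km.

1820 km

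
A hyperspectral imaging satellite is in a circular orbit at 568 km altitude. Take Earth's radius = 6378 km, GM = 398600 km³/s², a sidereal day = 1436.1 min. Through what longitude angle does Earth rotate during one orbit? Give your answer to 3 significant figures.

24.1°

Semi-major axis a = 6378 + 568 = 6946 km. Period T = 2π√(a³/μ) = 2π√(6946³/398600) = 5761.2 s = 96.02 min.
During one orbit Earth rotates (5761.2 / 86166) × 360° = 24.07°.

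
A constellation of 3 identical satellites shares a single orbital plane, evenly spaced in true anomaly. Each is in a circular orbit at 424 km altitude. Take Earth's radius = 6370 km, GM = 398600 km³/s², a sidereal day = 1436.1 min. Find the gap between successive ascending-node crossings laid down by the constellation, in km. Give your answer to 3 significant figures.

863 km

Semi-major axis a = 6370 + 424 = 6794 km. Period T = 2π√(a³/μ) = 2π√(6794³/398600) = 5573.1 s = 92.89 min.
Single-satellite node shift = (5573.1/86166) × 360° = 23.28°.
With 3 satellites evenly phased, successive equator crossings are 23.28/3 = 7.761° apart.
That is 7.761 × 111.2 = 863 km at the equator.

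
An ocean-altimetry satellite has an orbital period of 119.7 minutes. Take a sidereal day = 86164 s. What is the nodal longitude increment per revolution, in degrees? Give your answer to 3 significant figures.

30.0°

T = 119.7 min = 7182.0 s.
During one orbit Earth rotates (7182.0 / 86164) × 360° = 30.01°.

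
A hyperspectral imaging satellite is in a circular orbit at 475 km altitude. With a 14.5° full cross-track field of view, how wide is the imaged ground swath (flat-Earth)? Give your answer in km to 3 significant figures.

Half-angle = 14.5°/2 = 7.25°.
Swath width ≈ 2h·tan(θ/2) = 2 × 475 × tan(7.25°) = 120.9 km.

121 km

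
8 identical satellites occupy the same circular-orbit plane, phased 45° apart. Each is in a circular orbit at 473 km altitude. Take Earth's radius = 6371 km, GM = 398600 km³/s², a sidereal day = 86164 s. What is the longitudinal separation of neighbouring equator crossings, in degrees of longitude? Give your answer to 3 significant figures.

2.94°

Semi-major axis a = 6371 + 473 = 6844 km. Period T = 2π√(a³/μ) = 2π√(6844³/398600) = 5634.8 s = 93.91 min.
Single-satellite node shift = (5634.8/86164) × 360° = 23.54°.
With 8 satellites evenly phased, successive equator crossings are 23.54/8 = 2.943° apart.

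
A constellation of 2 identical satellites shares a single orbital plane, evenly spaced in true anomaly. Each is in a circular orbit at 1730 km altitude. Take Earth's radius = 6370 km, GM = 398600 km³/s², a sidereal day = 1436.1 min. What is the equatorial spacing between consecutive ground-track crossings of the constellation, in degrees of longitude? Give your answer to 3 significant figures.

15.2°

Semi-major axis a = 6370 + 1730 = 8100 km. Period T = 2π√(a³/μ) = 2π√(8100³/398600) = 7255.0 s = 120.92 min.
Single-satellite node shift = (7255.0/86166) × 360° = 30.31°.
With 2 satellites evenly phased, successive equator crossings are 30.31/2 = 15.156° apart.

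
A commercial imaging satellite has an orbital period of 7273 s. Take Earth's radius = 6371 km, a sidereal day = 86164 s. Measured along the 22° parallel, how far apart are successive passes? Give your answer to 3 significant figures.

3130 km

Node shift per orbit = (7273.0/86164) × 360° = 30.39°.
Equatorial spacing = 30.39 × 111.2 km/° = 3379 km.
At 22° latitude, spacing = 3379 × cos(22°) = 3133 km.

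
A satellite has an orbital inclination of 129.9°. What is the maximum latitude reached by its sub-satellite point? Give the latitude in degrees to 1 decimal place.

Retrograde orbit: the ground track reaches ±(180° − i) = ±(180 − 129.9) = ±50.1°.

50.1°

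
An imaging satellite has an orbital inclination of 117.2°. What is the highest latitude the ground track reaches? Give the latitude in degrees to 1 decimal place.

Retrograde orbit: the ground track reaches ±(180° − i) = ±(180 − 117.2) = ±62.8°.

62.8°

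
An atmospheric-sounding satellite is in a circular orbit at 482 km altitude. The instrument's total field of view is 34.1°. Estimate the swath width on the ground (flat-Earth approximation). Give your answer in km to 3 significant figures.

Half-angle = 34.1°/2 = 17.05°.
Swath width ≈ 2h·tan(θ/2) = 2 × 482 × tan(17.05°) = 295.6 km.

296 km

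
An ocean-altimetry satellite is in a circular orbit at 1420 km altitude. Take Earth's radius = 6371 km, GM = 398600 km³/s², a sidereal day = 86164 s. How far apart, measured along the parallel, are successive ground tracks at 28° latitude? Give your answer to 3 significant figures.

2810 km

Semi-major axis a = 6371 + 1420 = 7791 km. Period T = 2π√(a³/μ) = 2π√(7791³/398600) = 6843.9 s = 114.06 min.
Node shift per orbit = (6843.9/86164) × 360° = 28.59°.
Equatorial spacing = 28.59 × 111.2 km/° = 3180 km.
At 28° latitude, spacing = 3180 × cos(28°) = 2807 km.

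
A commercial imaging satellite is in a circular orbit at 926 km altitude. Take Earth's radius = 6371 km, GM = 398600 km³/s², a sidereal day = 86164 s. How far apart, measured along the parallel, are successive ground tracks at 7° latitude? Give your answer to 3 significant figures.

Semi-major axis a = 6371 + 926 = 7297 km. Period T = 2π√(a³/μ) = 2π√(7297³/398600) = 6203.4 s = 103.39 min.
Node shift per orbit = (6203.4/86164) × 360° = 25.92°.
Equatorial spacing = 25.92 × 111.2 km/° = 2882 km.
At 7° latitude, spacing = 2882 × cos(7°) = 2860 km.

2860 km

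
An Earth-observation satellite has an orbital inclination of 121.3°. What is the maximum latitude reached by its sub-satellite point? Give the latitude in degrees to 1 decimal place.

Retrograde orbit: the ground track reaches ±(180° − i) = ±(180 − 121.3) = ±58.7°.

58.7°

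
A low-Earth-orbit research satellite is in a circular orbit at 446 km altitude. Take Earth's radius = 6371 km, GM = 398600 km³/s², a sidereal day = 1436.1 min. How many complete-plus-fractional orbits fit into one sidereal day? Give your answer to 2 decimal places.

15.38

Semi-major axis a = 6371 + 446 = 6817 km. Period T = 2π√(a³/μ) = 2π√(6817³/398600) = 5601.5 s = 93.36 min.
Orbits per sidereal day = 86166 / 5601.5 = 15.383.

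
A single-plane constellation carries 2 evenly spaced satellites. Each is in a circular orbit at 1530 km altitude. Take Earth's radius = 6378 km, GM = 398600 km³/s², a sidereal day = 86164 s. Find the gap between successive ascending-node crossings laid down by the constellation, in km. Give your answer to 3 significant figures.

Semi-major axis a = 6378 + 1530 = 7908 km. Period T = 2π√(a³/μ) = 2π√(7908³/398600) = 6998.6 s = 116.64 min.
Single-satellite node shift = (6998.6/86164) × 360° = 29.24°.
With 2 satellites evenly phased, successive equator crossings are 29.24/2 = 14.620° apart.
That is 14.620 × 111.3 = 1627 km at the equator.

1630 km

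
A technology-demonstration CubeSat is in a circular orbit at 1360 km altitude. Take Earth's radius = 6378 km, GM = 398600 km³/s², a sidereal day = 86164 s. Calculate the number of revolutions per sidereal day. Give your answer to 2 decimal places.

12.72

Semi-major axis a = 6378 + 1360 = 7738 km. Period T = 2π√(a³/μ) = 2π√(7738³/398600) = 6774.1 s = 112.90 min.
Orbits per sidereal day = 86164 / 6774.1 = 12.720.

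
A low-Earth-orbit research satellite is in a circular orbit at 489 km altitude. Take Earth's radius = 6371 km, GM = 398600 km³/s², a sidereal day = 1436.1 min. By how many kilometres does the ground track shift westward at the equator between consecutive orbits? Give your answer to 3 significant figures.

Semi-major axis a = 6371 + 489 = 6860 km. Period T = 2π√(a³/μ) = 2π√(6860³/398600) = 5654.5 s = 94.24 min.
During one orbit Earth rotates (5654.5 / 86166) × 360° = 23.62°.
At the equator that is 23.62° × (2π·6371/360) km/° = 23.62 × 111.2 = 2627 km.

2630 km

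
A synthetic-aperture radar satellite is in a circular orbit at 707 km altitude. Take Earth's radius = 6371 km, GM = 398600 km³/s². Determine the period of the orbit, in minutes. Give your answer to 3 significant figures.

98.8 min

Semi-major axis a = 6371 + 707 = 7078 km. Period T = 2π√(a³/μ) = 2π√(7078³/398600) = 5926.2 s = 98.77 min.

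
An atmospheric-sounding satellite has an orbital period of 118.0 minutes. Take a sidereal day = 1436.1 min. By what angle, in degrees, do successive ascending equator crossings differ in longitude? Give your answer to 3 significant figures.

T = 118.0 min = 7080.0 s.
During one orbit Earth rotates (7080.0 / 86166) × 360° = 29.58°.

29.6°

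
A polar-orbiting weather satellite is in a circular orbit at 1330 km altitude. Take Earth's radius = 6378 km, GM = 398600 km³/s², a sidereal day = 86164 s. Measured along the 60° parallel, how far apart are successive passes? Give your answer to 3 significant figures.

1570 km

Semi-major axis a = 6378 + 1330 = 7708 km. Period T = 2π√(a³/μ) = 2π√(7708³/398600) = 6734.8 s = 112.25 min.
Node shift per orbit = (6734.8/86164) × 360° = 28.14°.
Equatorial spacing = 28.14 × 111.3 km/° = 3132 km.
At 60° latitude, spacing = 3132 × cos(60°) = 1566 km.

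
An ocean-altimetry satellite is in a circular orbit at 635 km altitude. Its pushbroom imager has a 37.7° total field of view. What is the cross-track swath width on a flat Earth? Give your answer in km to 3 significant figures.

434 km

Half-angle = 37.7°/2 = 18.85°.
Swath width ≈ 2h·tan(θ/2) = 2 × 635 × tan(18.85°) = 433.6 km.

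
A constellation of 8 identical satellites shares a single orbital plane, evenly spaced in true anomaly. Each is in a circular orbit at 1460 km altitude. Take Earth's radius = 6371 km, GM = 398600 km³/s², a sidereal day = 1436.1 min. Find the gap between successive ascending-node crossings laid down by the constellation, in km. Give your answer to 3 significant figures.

400 km

Semi-major axis a = 6371 + 1460 = 7831 km. Period T = 2π√(a³/μ) = 2π√(7831³/398600) = 6896.6 s = 114.94 min.
Single-satellite node shift = (6896.6/86166) × 360° = 28.81°.
With 8 satellites evenly phased, successive equator crossings are 28.81/8 = 3.602° apart.
That is 3.602 × 111.2 = 400 km at the equator.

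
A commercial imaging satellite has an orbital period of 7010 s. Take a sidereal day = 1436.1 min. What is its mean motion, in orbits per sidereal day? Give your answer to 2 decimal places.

Orbits per sidereal day = 86166 / 7010.0 = 12.292.

12.29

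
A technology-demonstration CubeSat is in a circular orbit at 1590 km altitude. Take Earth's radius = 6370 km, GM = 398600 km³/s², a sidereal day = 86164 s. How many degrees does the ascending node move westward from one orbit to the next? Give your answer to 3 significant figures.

Semi-major axis a = 6370 + 1590 = 7960 km. Period T = 2π√(a³/μ) = 2π√(7960³/398600) = 7067.7 s = 117.80 min.
During one orbit Earth rotates (7067.7 / 86164) × 360° = 29.53°.

29.5°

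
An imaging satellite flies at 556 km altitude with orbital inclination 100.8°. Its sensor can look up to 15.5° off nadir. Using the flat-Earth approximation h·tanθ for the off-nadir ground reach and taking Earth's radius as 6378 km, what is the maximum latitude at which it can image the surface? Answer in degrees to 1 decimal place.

80.6°

Retrograde orbit: the ground track reaches ±(180° − i) = ±(180 − 100.8) = ±79.2°.
Sensor half-swath on the ground ≈ 556·tan(15.5°) = 154 km = 1.39° of latitude.
Maximum observable latitude ≈ 79.2 + 1.39 = 80.6°.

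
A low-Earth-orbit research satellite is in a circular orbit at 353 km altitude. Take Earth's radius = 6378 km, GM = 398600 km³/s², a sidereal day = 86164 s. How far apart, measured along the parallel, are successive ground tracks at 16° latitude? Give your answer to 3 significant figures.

2460 km

Semi-major axis a = 6378 + 353 = 6731 km. Period T = 2π√(a³/μ) = 2π√(6731³/398600) = 5495.8 s = 91.60 min.
Node shift per orbit = (5495.8/86164) × 360° = 22.96°.
Equatorial spacing = 22.96 × 111.3 km/° = 2556 km.
At 16° latitude, spacing = 2556 × cos(16°) = 2457 km.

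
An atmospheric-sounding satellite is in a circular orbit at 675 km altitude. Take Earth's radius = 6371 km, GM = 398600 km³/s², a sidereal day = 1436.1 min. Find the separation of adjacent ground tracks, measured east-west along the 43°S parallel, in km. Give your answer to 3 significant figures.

Semi-major axis a = 6371 + 675 = 7046 km. Period T = 2π√(a³/μ) = 2π√(7046³/398600) = 5886.1 s = 98.10 min.
Node shift per orbit = (5886.1/86166) × 360° = 24.59°.
Equatorial spacing = 24.59 × 111.2 km/° = 2734 km.
At 43° latitude, spacing = 2734 × cos(43°) = 2000 km.

2000 km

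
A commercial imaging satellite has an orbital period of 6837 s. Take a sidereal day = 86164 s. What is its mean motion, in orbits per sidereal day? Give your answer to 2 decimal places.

Orbits per sidereal day = 86164 / 6837.0 = 12.603.

12.60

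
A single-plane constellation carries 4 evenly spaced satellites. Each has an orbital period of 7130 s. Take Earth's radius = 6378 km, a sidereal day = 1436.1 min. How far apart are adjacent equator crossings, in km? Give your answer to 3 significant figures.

Single-satellite node shift = (7130.0/86166) × 360° = 29.79°.
With 4 satellites evenly phased, successive equator crossings are 29.79/4 = 7.447° apart.
That is 7.447 × 111.3 = 829 km at the equator.

829 km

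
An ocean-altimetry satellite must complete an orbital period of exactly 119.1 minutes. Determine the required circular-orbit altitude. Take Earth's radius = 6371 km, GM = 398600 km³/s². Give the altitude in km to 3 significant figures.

T = 119.1 min = 7146.0 s.
From T = 2π√(a³/μ): a = (μ T²/4π²)^(1/3) = (398600 × 7146.0² / 4π²)^(1/3) = 8019 km.
Altitude h = a − R = 8019 − 6371 = 1648 km.

1650 km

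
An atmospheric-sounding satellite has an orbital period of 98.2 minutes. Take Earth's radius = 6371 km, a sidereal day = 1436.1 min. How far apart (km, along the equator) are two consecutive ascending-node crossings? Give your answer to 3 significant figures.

T = 98.2 min = 5892.0 s.
During one orbit Earth rotates (5892.0 / 86166) × 360° = 24.62°.
At the equator that is 24.62° × (2π·6371/360) km/° = 24.62 × 111.2 = 2737 km.

2740 km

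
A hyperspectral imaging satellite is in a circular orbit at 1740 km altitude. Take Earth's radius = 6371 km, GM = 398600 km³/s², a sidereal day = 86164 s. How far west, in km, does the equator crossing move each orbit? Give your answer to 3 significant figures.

Semi-major axis a = 6371 + 1740 = 8111 km. Period T = 2π√(a³/μ) = 2π√(8111³/398600) = 7269.8 s = 121.16 min.
During one orbit Earth rotates (7269.8 / 86164) × 360° = 30.37°.
At the equator that is 30.37° × (2π·6371/360) km/° = 30.37 × 111.2 = 3377 km.

3380 km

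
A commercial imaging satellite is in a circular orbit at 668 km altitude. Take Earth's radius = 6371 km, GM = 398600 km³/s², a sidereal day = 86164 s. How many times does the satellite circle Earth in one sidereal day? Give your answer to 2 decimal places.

14.66

Semi-major axis a = 6371 + 668 = 7039 km. Period T = 2π√(a³/μ) = 2π√(7039³/398600) = 5877.3 s = 97.95 min.
Orbits per sidereal day = 86164 / 5877.3 = 14.660.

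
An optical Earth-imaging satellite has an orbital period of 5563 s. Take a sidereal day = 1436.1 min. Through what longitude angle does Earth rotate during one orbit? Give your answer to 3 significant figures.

23.2°

During one orbit Earth rotates (5563.0 / 86166) × 360° = 23.24°.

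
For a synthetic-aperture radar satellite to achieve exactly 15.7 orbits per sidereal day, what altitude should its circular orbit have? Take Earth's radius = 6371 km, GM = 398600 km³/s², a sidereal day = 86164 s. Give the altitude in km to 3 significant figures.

Required period T = 86164 / 15.7 = 5488.2 s.
From T = 2π√(a³/μ): a = (μ T²/4π²)^(1/3) = (398600 × 5488.2² / 4π²)^(1/3) = 6725 km.
Altitude h = a − R = 6725 − 6371 = 354 km.

354 km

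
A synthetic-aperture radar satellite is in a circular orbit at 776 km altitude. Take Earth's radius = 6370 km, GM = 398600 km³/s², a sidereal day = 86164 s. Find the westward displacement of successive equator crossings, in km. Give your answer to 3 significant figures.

2790 km

Semi-major axis a = 6370 + 776 = 7146 km. Period T = 2π√(a³/μ) = 2π√(7146³/398600) = 6011.8 s = 100.20 min.
During one orbit Earth rotates (6011.8 / 86164) × 360° = 25.12°.
At the equator that is 25.12° × (2π·6370/360) km/° = 25.12 × 111.2 = 2793 km.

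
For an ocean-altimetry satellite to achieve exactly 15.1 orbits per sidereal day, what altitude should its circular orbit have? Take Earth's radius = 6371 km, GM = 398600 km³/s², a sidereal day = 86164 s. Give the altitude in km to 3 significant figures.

Required period T = 86164 / 15.1 = 5706.2 s.
From T = 2π√(a³/μ): a = (μ T²/4π²)^(1/3) = (398600 × 5706.2² / 4π²)^(1/3) = 6902 km.
Altitude h = a − R = 6902 − 6371 = 531 km.

531 km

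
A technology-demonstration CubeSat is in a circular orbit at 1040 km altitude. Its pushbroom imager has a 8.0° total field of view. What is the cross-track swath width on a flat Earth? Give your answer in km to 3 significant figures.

Half-angle = 8.0°/2 = 4°.
Swath width ≈ 2h·tan(θ/2) = 2 × 1040 × tan(4°) = 145.4 km.

145 km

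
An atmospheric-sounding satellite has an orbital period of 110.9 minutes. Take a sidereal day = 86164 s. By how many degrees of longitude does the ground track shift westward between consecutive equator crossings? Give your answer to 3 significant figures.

27.8°

T = 110.9 min = 6654.0 s.
During one orbit Earth rotates (6654.0 / 86164) × 360° = 27.80°.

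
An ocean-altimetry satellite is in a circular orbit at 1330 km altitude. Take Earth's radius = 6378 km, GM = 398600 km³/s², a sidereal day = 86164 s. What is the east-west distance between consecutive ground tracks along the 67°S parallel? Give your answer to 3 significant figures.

Semi-major axis a = 6378 + 1330 = 7708 km. Period T = 2π√(a³/μ) = 2π√(7708³/398600) = 6734.8 s = 112.25 min.
Node shift per orbit = (6734.8/86164) × 360° = 28.14°.
Equatorial spacing = 28.14 × 111.3 km/° = 3132 km.
At 67° latitude, spacing = 3132 × cos(67°) = 1224 km.

1220 km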